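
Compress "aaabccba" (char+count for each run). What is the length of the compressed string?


Input: aaabccba
Runs:
  'a' x 3 => "a3"
  'b' x 1 => "b1"
  'c' x 2 => "c2"
  'b' x 1 => "b1"
  'a' x 1 => "a1"
Compressed: "a3b1c2b1a1"
Compressed length: 10

10


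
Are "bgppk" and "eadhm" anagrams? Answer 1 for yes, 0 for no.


Strings: "bgppk", "eadhm"
Sorted first:  bgkpp
Sorted second: adehm
Differ at position 0: 'b' vs 'a' => not anagrams

0


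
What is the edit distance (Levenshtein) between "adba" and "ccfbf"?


Computing edit distance: "adba" -> "ccfbf"
DP table:
           c    c    f    b    f
      0    1    2    3    4    5
  a   1    1    2    3    4    5
  d   2    2    2    3    4    5
  b   3    3    3    3    3    4
  a   4    4    4    4    4    4
Edit distance = dp[4][5] = 4

4


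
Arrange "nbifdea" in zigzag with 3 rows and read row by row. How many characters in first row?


Zigzag "nbifdea" into 3 rows:
Placing characters:
  'n' => row 0
  'b' => row 1
  'i' => row 2
  'f' => row 1
  'd' => row 0
  'e' => row 1
  'a' => row 2
Rows:
  Row 0: "nd"
  Row 1: "bfe"
  Row 2: "ia"
First row length: 2

2


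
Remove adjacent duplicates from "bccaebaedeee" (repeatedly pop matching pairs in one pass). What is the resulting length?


Input: bccaebaedeee
Stack-based adjacent duplicate removal:
  Read 'b': push. Stack: b
  Read 'c': push. Stack: bc
  Read 'c': matches stack top 'c' => pop. Stack: b
  Read 'a': push. Stack: ba
  Read 'e': push. Stack: bae
  Read 'b': push. Stack: baeb
  Read 'a': push. Stack: baeba
  Read 'e': push. Stack: baebae
  Read 'd': push. Stack: baebaed
  Read 'e': push. Stack: baebaede
  Read 'e': matches stack top 'e' => pop. Stack: baebaed
  Read 'e': push. Stack: baebaede
Final stack: "baebaede" (length 8)

8


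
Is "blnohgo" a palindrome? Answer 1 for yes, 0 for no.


Input: blnohgo
Reversed: oghonlb
  Compare pos 0 ('b') with pos 6 ('o'): MISMATCH
  Compare pos 1 ('l') with pos 5 ('g'): MISMATCH
  Compare pos 2 ('n') with pos 4 ('h'): MISMATCH
Result: not a palindrome

0


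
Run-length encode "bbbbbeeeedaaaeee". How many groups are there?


Input: bbbbbeeeedaaaeee
Scanning for consecutive runs:
  Group 1: 'b' x 5 (positions 0-4)
  Group 2: 'e' x 4 (positions 5-8)
  Group 3: 'd' x 1 (positions 9-9)
  Group 4: 'a' x 3 (positions 10-12)
  Group 5: 'e' x 3 (positions 13-15)
Total groups: 5

5


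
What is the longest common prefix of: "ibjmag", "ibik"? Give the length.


Words: ibjmag, ibik
  Position 0: all 'i' => match
  Position 1: all 'b' => match
  Position 2: ('j', 'i') => mismatch, stop
LCP = "ib" (length 2)

2


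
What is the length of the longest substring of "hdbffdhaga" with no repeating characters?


Input: "hdbffdhaga"
Sliding window (track last position of each char):
  Position 0 ('h'): window [0,0] length 1 -- new best
  Position 1 ('d'): window [0,1] length 2 -- new best
  Position 2 ('b'): window [0,2] length 3 -- new best
  Position 3 ('f'): window [0,3] length 4 -- new best
  Position 4 ('f'): repeat (last at 3), move window start to 4
  Position 4 ('f'): window [4,4] length 1
  Position 5 ('d'): window [4,5] length 2
  Position 6 ('h'): window [4,6] length 3
  Position 7 ('a'): window [4,7] length 4
  Position 8 ('g'): window [4,8] length 5 -- new best
  Position 9 ('a'): repeat (last at 7), move window start to 8
  Position 9 ('a'): window [8,9] length 2
Longest substring with no repeats: "fdhag" with length 5

5


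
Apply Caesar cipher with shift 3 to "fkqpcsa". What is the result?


Caesar cipher: shift "fkqpcsa" by 3
  'f' (pos 5) + 3 = pos 8 = 'i'
  'k' (pos 10) + 3 = pos 13 = 'n'
  'q' (pos 16) + 3 = pos 19 = 't'
  'p' (pos 15) + 3 = pos 18 = 's'
  'c' (pos 2) + 3 = pos 5 = 'f'
  's' (pos 18) + 3 = pos 21 = 'v'
  'a' (pos 0) + 3 = pos 3 = 'd'
Result: intsfvd

intsfvd


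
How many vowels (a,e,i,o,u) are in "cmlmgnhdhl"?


Input: cmlmgnhdhl
Checking each character:
  'c' at position 0: consonant
  'm' at position 1: consonant
  'l' at position 2: consonant
  'm' at position 3: consonant
  'g' at position 4: consonant
  'n' at position 5: consonant
  'h' at position 6: consonant
  'd' at position 7: consonant
  'h' at position 8: consonant
  'l' at position 9: consonant
Total vowels: 0

0


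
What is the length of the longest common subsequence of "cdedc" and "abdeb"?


LCS of "cdedc" and "abdeb"
DP table:
           a    b    d    e    b
      0    0    0    0    0    0
  c   0    0    0    0    0    0
  d   0    0    0    1    1    1
  e   0    0    0    1    2    2
  d   0    0    0    1    2    2
  c   0    0    0    1    2    2
LCS length = dp[5][5] = 2

2


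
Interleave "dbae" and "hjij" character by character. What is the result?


Interleaving "dbae" and "hjij":
  Position 0: 'd' from first, 'h' from second => "dh"
  Position 1: 'b' from first, 'j' from second => "bj"
  Position 2: 'a' from first, 'i' from second => "ai"
  Position 3: 'e' from first, 'j' from second => "ej"
Result: dhbjaiej

dhbjaiej


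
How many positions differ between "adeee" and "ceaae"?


Comparing "adeee" and "ceaae" position by position:
  Position 0: 'a' vs 'c' => DIFFER
  Position 1: 'd' vs 'e' => DIFFER
  Position 2: 'e' vs 'a' => DIFFER
  Position 3: 'e' vs 'a' => DIFFER
  Position 4: 'e' vs 'e' => same
Positions that differ: 4

4


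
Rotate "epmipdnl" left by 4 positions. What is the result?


Input: "epmipdnl", rotate left by 4
First 4 characters: "epmi"
Remaining characters: "pdnl"
Concatenate remaining + first: "pdnl" + "epmi" = "pdnlepmi"

pdnlepmi


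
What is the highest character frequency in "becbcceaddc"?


Input: becbcceaddc
Character counts:
  'a': 1
  'b': 2
  'c': 4
  'd': 2
  'e': 2
Maximum frequency: 4

4


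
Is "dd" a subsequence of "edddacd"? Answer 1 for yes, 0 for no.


Check if "dd" is a subsequence of "edddacd"
Greedy scan:
  Position 0 ('e'): no match needed
  Position 1 ('d'): matches sub[0] = 'd'
  Position 2 ('d'): matches sub[1] = 'd'
  Position 3 ('d'): no match needed
  Position 4 ('a'): no match needed
  Position 5 ('c'): no match needed
  Position 6 ('d'): no match needed
All 2 characters matched => is a subsequence

1


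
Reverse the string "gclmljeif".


Input: gclmljeif
Reading characters right to left:
  Position 8: 'f'
  Position 7: 'i'
  Position 6: 'e'
  Position 5: 'j'
  Position 4: 'l'
  Position 3: 'm'
  Position 2: 'l'
  Position 1: 'c'
  Position 0: 'g'
Reversed: fiejlmlcg

fiejlmlcg


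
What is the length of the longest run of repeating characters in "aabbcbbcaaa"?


Input: "aabbcbbcaaa"
Scanning for longest run:
  Position 1 ('a'): continues run of 'a', length=2
  Position 2 ('b'): new char, reset run to 1
  Position 3 ('b'): continues run of 'b', length=2
  Position 4 ('c'): new char, reset run to 1
  Position 5 ('b'): new char, reset run to 1
  Position 6 ('b'): continues run of 'b', length=2
  Position 7 ('c'): new char, reset run to 1
  Position 8 ('a'): new char, reset run to 1
  Position 9 ('a'): continues run of 'a', length=2
  Position 10 ('a'): continues run of 'a', length=3
Longest run: 'a' with length 3

3


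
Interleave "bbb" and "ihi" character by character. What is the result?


Interleaving "bbb" and "ihi":
  Position 0: 'b' from first, 'i' from second => "bi"
  Position 1: 'b' from first, 'h' from second => "bh"
  Position 2: 'b' from first, 'i' from second => "bi"
Result: bibhbi

bibhbi


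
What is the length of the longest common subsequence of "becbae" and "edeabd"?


LCS of "becbae" and "edeabd"
DP table:
           e    d    e    a    b    d
      0    0    0    0    0    0    0
  b   0    0    0    0    0    1    1
  e   0    1    1    1    1    1    1
  c   0    1    1    1    1    1    1
  b   0    1    1    1    1    2    2
  a   0    1    1    1    2    2    2
  e   0    1    1    2    2    2    2
LCS length = dp[6][6] = 2

2


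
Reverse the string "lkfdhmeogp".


Input: lkfdhmeogp
Reading characters right to left:
  Position 9: 'p'
  Position 8: 'g'
  Position 7: 'o'
  Position 6: 'e'
  Position 5: 'm'
  Position 4: 'h'
  Position 3: 'd'
  Position 2: 'f'
  Position 1: 'k'
  Position 0: 'l'
Reversed: pgoemhdfkl

pgoemhdfkl


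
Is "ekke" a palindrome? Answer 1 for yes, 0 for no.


Input: ekke
Reversed: ekke
  Compare pos 0 ('e') with pos 3 ('e'): match
  Compare pos 1 ('k') with pos 2 ('k'): match
Result: palindrome

1


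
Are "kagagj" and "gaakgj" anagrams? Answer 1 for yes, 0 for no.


Strings: "kagagj", "gaakgj"
Sorted first:  aaggjk
Sorted second: aaggjk
Sorted forms match => anagrams

1


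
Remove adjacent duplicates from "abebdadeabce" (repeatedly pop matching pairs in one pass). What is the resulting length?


Input: abebdadeabce
Stack-based adjacent duplicate removal:
  Read 'a': push. Stack: a
  Read 'b': push. Stack: ab
  Read 'e': push. Stack: abe
  Read 'b': push. Stack: abeb
  Read 'd': push. Stack: abebd
  Read 'a': push. Stack: abebda
  Read 'd': push. Stack: abebdad
  Read 'e': push. Stack: abebdade
  Read 'a': push. Stack: abebdadea
  Read 'b': push. Stack: abebdadeab
  Read 'c': push. Stack: abebdadeabc
  Read 'e': push. Stack: abebdadeabce
Final stack: "abebdadeabce" (length 12)

12


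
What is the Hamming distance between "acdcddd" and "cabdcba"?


Comparing "acdcddd" and "cabdcba" position by position:
  Position 0: 'a' vs 'c' => differ
  Position 1: 'c' vs 'a' => differ
  Position 2: 'd' vs 'b' => differ
  Position 3: 'c' vs 'd' => differ
  Position 4: 'd' vs 'c' => differ
  Position 5: 'd' vs 'b' => differ
  Position 6: 'd' vs 'a' => differ
Total differences (Hamming distance): 7

7


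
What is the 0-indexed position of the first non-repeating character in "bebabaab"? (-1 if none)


Input: bebabaab
Character frequencies:
  'a': 3
  'b': 4
  'e': 1
Scanning left to right for freq == 1:
  Position 0 ('b'): freq=4, skip
  Position 1 ('e'): unique! => answer = 1

1


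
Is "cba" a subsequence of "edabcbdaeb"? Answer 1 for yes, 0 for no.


Check if "cba" is a subsequence of "edabcbdaeb"
Greedy scan:
  Position 0 ('e'): no match needed
  Position 1 ('d'): no match needed
  Position 2 ('a'): no match needed
  Position 3 ('b'): no match needed
  Position 4 ('c'): matches sub[0] = 'c'
  Position 5 ('b'): matches sub[1] = 'b'
  Position 6 ('d'): no match needed
  Position 7 ('a'): matches sub[2] = 'a'
  Position 8 ('e'): no match needed
  Position 9 ('b'): no match needed
All 3 characters matched => is a subsequence

1


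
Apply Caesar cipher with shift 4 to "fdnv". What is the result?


Caesar cipher: shift "fdnv" by 4
  'f' (pos 5) + 4 = pos 9 = 'j'
  'd' (pos 3) + 4 = pos 7 = 'h'
  'n' (pos 13) + 4 = pos 17 = 'r'
  'v' (pos 21) + 4 = pos 25 = 'z'
Result: jhrz

jhrz


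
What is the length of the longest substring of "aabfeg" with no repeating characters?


Input: "aabfeg"
Sliding window (track last position of each char):
  Position 0 ('a'): window [0,0] length 1 -- new best
  Position 1 ('a'): repeat (last at 0), move window start to 1
  Position 1 ('a'): window [1,1] length 1
  Position 2 ('b'): window [1,2] length 2 -- new best
  Position 3 ('f'): window [1,3] length 3 -- new best
  Position 4 ('e'): window [1,4] length 4 -- new best
  Position 5 ('g'): window [1,5] length 5 -- new best
Longest substring with no repeats: "abfeg" with length 5

5


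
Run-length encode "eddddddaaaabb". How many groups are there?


Input: eddddddaaaabb
Scanning for consecutive runs:
  Group 1: 'e' x 1 (positions 0-0)
  Group 2: 'd' x 6 (positions 1-6)
  Group 3: 'a' x 4 (positions 7-10)
  Group 4: 'b' x 2 (positions 11-12)
Total groups: 4

4


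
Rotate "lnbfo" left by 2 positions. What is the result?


Input: "lnbfo", rotate left by 2
First 2 characters: "ln"
Remaining characters: "bfo"
Concatenate remaining + first: "bfo" + "ln" = "bfoln"

bfoln


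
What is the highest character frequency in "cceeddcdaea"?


Input: cceeddcdaea
Character counts:
  'a': 2
  'c': 3
  'd': 3
  'e': 3
Maximum frequency: 3

3


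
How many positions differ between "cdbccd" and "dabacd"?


Comparing "cdbccd" and "dabacd" position by position:
  Position 0: 'c' vs 'd' => DIFFER
  Position 1: 'd' vs 'a' => DIFFER
  Position 2: 'b' vs 'b' => same
  Position 3: 'c' vs 'a' => DIFFER
  Position 4: 'c' vs 'c' => same
  Position 5: 'd' vs 'd' => same
Positions that differ: 3

3


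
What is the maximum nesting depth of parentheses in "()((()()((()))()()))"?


Input: "()((()()((()))()()))"
Tracking depth:
  Position 0 '(': depth becomes 1
  Position 1 ')': depth becomes 0
  Position 2 '(': depth becomes 1
  Position 3 '(': depth becomes 2
  Position 4 '(': depth becomes 3
  Position 5 ')': depth becomes 2
  Position 6 '(': depth becomes 3
  Position 7 ')': depth becomes 2
  Position 8 '(': depth becomes 3
  Position 9 '(': depth becomes 4
  Position 10 '(': depth becomes 5
  Position 11 ')': depth becomes 4
  Position 12 ')': depth becomes 3
  Position 13 ')': depth becomes 2
  Position 14 '(': depth becomes 3
  Position 15 ')': depth becomes 2
  Position 16 '(': depth becomes 3
  Position 17 ')': depth becomes 2
  Position 18 ')': depth becomes 1
  Position 19 ')': depth becomes 0
Maximum depth reached: 5

5


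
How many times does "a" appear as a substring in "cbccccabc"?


Searching for "a" in "cbccccabc"
Scanning each position:
  Position 0: "c" => no
  Position 1: "b" => no
  Position 2: "c" => no
  Position 3: "c" => no
  Position 4: "c" => no
  Position 5: "c" => no
  Position 6: "a" => MATCH
  Position 7: "b" => no
  Position 8: "c" => no
Total occurrences: 1

1


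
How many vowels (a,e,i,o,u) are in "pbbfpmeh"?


Input: pbbfpmeh
Checking each character:
  'p' at position 0: consonant
  'b' at position 1: consonant
  'b' at position 2: consonant
  'f' at position 3: consonant
  'p' at position 4: consonant
  'm' at position 5: consonant
  'e' at position 6: vowel (running total: 1)
  'h' at position 7: consonant
Total vowels: 1

1


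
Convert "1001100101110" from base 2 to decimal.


Input: "1001100101110" in base 2
Positional expansion:
  Digit '1' (value 1) x 2^12 = 4096
  Digit '0' (value 0) x 2^11 = 0
  Digit '0' (value 0) x 2^10 = 0
  Digit '1' (value 1) x 2^9 = 512
  Digit '1' (value 1) x 2^8 = 256
  Digit '0' (value 0) x 2^7 = 0
  Digit '0' (value 0) x 2^6 = 0
  Digit '1' (value 1) x 2^5 = 32
  Digit '0' (value 0) x 2^4 = 0
  Digit '1' (value 1) x 2^3 = 8
  Digit '1' (value 1) x 2^2 = 4
  Digit '1' (value 1) x 2^1 = 2
  Digit '0' (value 0) x 2^0 = 0
Sum = 4910

4910


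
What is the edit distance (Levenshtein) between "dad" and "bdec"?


Computing edit distance: "dad" -> "bdec"
DP table:
           b    d    e    c
      0    1    2    3    4
  d   1    1    1    2    3
  a   2    2    2    2    3
  d   3    3    2    3    3
Edit distance = dp[3][4] = 3

3


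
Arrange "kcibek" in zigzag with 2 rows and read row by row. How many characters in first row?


Zigzag "kcibek" into 2 rows:
Placing characters:
  'k' => row 0
  'c' => row 1
  'i' => row 0
  'b' => row 1
  'e' => row 0
  'k' => row 1
Rows:
  Row 0: "kie"
  Row 1: "cbk"
First row length: 3

3


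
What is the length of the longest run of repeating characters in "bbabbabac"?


Input: "bbabbabac"
Scanning for longest run:
  Position 1 ('b'): continues run of 'b', length=2
  Position 2 ('a'): new char, reset run to 1
  Position 3 ('b'): new char, reset run to 1
  Position 4 ('b'): continues run of 'b', length=2
  Position 5 ('a'): new char, reset run to 1
  Position 6 ('b'): new char, reset run to 1
  Position 7 ('a'): new char, reset run to 1
  Position 8 ('c'): new char, reset run to 1
Longest run: 'b' with length 2

2


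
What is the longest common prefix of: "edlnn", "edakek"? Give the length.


Words: edlnn, edakek
  Position 0: all 'e' => match
  Position 1: all 'd' => match
  Position 2: ('l', 'a') => mismatch, stop
LCP = "ed" (length 2)

2


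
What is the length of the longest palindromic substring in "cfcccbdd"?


Input: "cfcccbdd"
Checking substrings for palindromes:
  [0:3] "cfc" (len 3) => palindrome
  [2:5] "ccc" (len 3) => palindrome
  [2:4] "cc" (len 2) => palindrome
  [3:5] "cc" (len 2) => palindrome
  [6:8] "dd" (len 2) => palindrome
Longest palindromic substring: "cfc" with length 3

3


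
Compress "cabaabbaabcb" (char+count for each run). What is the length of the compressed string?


Input: cabaabbaabcb
Runs:
  'c' x 1 => "c1"
  'a' x 1 => "a1"
  'b' x 1 => "b1"
  'a' x 2 => "a2"
  'b' x 2 => "b2"
  'a' x 2 => "a2"
  'b' x 1 => "b1"
  'c' x 1 => "c1"
  'b' x 1 => "b1"
Compressed: "c1a1b1a2b2a2b1c1b1"
Compressed length: 18

18


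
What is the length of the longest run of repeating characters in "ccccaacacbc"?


Input: "ccccaacacbc"
Scanning for longest run:
  Position 1 ('c'): continues run of 'c', length=2
  Position 2 ('c'): continues run of 'c', length=3
  Position 3 ('c'): continues run of 'c', length=4
  Position 4 ('a'): new char, reset run to 1
  Position 5 ('a'): continues run of 'a', length=2
  Position 6 ('c'): new char, reset run to 1
  Position 7 ('a'): new char, reset run to 1
  Position 8 ('c'): new char, reset run to 1
  Position 9 ('b'): new char, reset run to 1
  Position 10 ('c'): new char, reset run to 1
Longest run: 'c' with length 4

4


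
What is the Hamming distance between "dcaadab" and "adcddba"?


Comparing "dcaadab" and "adcddba" position by position:
  Position 0: 'd' vs 'a' => differ
  Position 1: 'c' vs 'd' => differ
  Position 2: 'a' vs 'c' => differ
  Position 3: 'a' vs 'd' => differ
  Position 4: 'd' vs 'd' => same
  Position 5: 'a' vs 'b' => differ
  Position 6: 'b' vs 'a' => differ
Total differences (Hamming distance): 6

6


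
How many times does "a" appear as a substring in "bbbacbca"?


Searching for "a" in "bbbacbca"
Scanning each position:
  Position 0: "b" => no
  Position 1: "b" => no
  Position 2: "b" => no
  Position 3: "a" => MATCH
  Position 4: "c" => no
  Position 5: "b" => no
  Position 6: "c" => no
  Position 7: "a" => MATCH
Total occurrences: 2

2


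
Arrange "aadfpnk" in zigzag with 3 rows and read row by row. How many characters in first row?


Zigzag "aadfpnk" into 3 rows:
Placing characters:
  'a' => row 0
  'a' => row 1
  'd' => row 2
  'f' => row 1
  'p' => row 0
  'n' => row 1
  'k' => row 2
Rows:
  Row 0: "ap"
  Row 1: "afn"
  Row 2: "dk"
First row length: 2

2


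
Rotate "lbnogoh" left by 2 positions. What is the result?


Input: "lbnogoh", rotate left by 2
First 2 characters: "lb"
Remaining characters: "nogoh"
Concatenate remaining + first: "nogoh" + "lb" = "nogohlb"

nogohlb


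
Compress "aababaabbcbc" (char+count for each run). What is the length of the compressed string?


Input: aababaabbcbc
Runs:
  'a' x 2 => "a2"
  'b' x 1 => "b1"
  'a' x 1 => "a1"
  'b' x 1 => "b1"
  'a' x 2 => "a2"
  'b' x 2 => "b2"
  'c' x 1 => "c1"
  'b' x 1 => "b1"
  'c' x 1 => "c1"
Compressed: "a2b1a1b1a2b2c1b1c1"
Compressed length: 18

18


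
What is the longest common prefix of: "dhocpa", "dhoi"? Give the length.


Words: dhocpa, dhoi
  Position 0: all 'd' => match
  Position 1: all 'h' => match
  Position 2: all 'o' => match
  Position 3: ('c', 'i') => mismatch, stop
LCP = "dho" (length 3)

3


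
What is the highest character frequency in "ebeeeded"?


Input: ebeeeded
Character counts:
  'b': 1
  'd': 2
  'e': 5
Maximum frequency: 5

5


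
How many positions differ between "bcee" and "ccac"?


Comparing "bcee" and "ccac" position by position:
  Position 0: 'b' vs 'c' => DIFFER
  Position 1: 'c' vs 'c' => same
  Position 2: 'e' vs 'a' => DIFFER
  Position 3: 'e' vs 'c' => DIFFER
Positions that differ: 3

3


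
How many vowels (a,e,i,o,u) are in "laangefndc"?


Input: laangefndc
Checking each character:
  'l' at position 0: consonant
  'a' at position 1: vowel (running total: 1)
  'a' at position 2: vowel (running total: 2)
  'n' at position 3: consonant
  'g' at position 4: consonant
  'e' at position 5: vowel (running total: 3)
  'f' at position 6: consonant
  'n' at position 7: consonant
  'd' at position 8: consonant
  'c' at position 9: consonant
Total vowels: 3

3


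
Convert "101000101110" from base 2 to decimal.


Input: "101000101110" in base 2
Positional expansion:
  Digit '1' (value 1) x 2^11 = 2048
  Digit '0' (value 0) x 2^10 = 0
  Digit '1' (value 1) x 2^9 = 512
  Digit '0' (value 0) x 2^8 = 0
  Digit '0' (value 0) x 2^7 = 0
  Digit '0' (value 0) x 2^6 = 0
  Digit '1' (value 1) x 2^5 = 32
  Digit '0' (value 0) x 2^4 = 0
  Digit '1' (value 1) x 2^3 = 8
  Digit '1' (value 1) x 2^2 = 4
  Digit '1' (value 1) x 2^1 = 2
  Digit '0' (value 0) x 2^0 = 0
Sum = 2606

2606


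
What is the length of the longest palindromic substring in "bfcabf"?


Input: "bfcabf"
Checking substrings for palindromes:
  No multi-char palindromic substrings found
Longest palindromic substring: "b" with length 1

1


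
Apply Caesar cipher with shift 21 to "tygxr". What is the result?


Caesar cipher: shift "tygxr" by 21
  't' (pos 19) + 21 = pos 14 = 'o'
  'y' (pos 24) + 21 = pos 19 = 't'
  'g' (pos 6) + 21 = pos 1 = 'b'
  'x' (pos 23) + 21 = pos 18 = 's'
  'r' (pos 17) + 21 = pos 12 = 'm'
Result: otbsm

otbsm


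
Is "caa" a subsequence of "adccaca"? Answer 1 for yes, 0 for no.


Check if "caa" is a subsequence of "adccaca"
Greedy scan:
  Position 0 ('a'): no match needed
  Position 1 ('d'): no match needed
  Position 2 ('c'): matches sub[0] = 'c'
  Position 3 ('c'): no match needed
  Position 4 ('a'): matches sub[1] = 'a'
  Position 5 ('c'): no match needed
  Position 6 ('a'): matches sub[2] = 'a'
All 3 characters matched => is a subsequence

1


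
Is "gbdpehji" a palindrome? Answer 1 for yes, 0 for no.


Input: gbdpehji
Reversed: ijhepdbg
  Compare pos 0 ('g') with pos 7 ('i'): MISMATCH
  Compare pos 1 ('b') with pos 6 ('j'): MISMATCH
  Compare pos 2 ('d') with pos 5 ('h'): MISMATCH
  Compare pos 3 ('p') with pos 4 ('e'): MISMATCH
Result: not a palindrome

0


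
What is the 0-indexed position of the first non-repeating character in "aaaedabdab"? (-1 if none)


Input: aaaedabdab
Character frequencies:
  'a': 5
  'b': 2
  'd': 2
  'e': 1
Scanning left to right for freq == 1:
  Position 0 ('a'): freq=5, skip
  Position 1 ('a'): freq=5, skip
  Position 2 ('a'): freq=5, skip
  Position 3 ('e'): unique! => answer = 3

3


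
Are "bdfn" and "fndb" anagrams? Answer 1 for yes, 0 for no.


Strings: "bdfn", "fndb"
Sorted first:  bdfn
Sorted second: bdfn
Sorted forms match => anagrams

1


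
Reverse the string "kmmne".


Input: kmmne
Reading characters right to left:
  Position 4: 'e'
  Position 3: 'n'
  Position 2: 'm'
  Position 1: 'm'
  Position 0: 'k'
Reversed: enmmk

enmmk


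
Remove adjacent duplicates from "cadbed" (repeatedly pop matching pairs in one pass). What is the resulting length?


Input: cadbed
Stack-based adjacent duplicate removal:
  Read 'c': push. Stack: c
  Read 'a': push. Stack: ca
  Read 'd': push. Stack: cad
  Read 'b': push. Stack: cadb
  Read 'e': push. Stack: cadbe
  Read 'd': push. Stack: cadbed
Final stack: "cadbed" (length 6)

6


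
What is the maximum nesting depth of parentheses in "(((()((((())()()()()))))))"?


Input: "(((()((((())()()()()))))))"
Tracking depth:
  Position 0 '(': depth becomes 1
  Position 1 '(': depth becomes 2
  Position 2 '(': depth becomes 3
  Position 3 '(': depth becomes 4
  Position 4 ')': depth becomes 3
  Position 5 '(': depth becomes 4
  Position 6 '(': depth becomes 5
  Position 7 '(': depth becomes 6
  Position 8 '(': depth becomes 7
  Position 9 '(': depth becomes 8
  Position 10 ')': depth becomes 7
  Position 11 ')': depth becomes 6
  Position 12 '(': depth becomes 7
  Position 13 ')': depth becomes 6
  Position 14 '(': depth becomes 7
  Position 15 ')': depth becomes 6
  Position 16 '(': depth becomes 7
  Position 17 ')': depth becomes 6
  Position 18 '(': depth becomes 7
  Position 19 ')': depth becomes 6
  Position 20 ')': depth becomes 5
  Position 21 ')': depth becomes 4
  Position 22 ')': depth becomes 3
  Position 23 ')': depth becomes 2
  Position 24 ')': depth becomes 1
  Position 25 ')': depth becomes 0
Maximum depth reached: 8

8


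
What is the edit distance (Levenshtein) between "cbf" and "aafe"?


Computing edit distance: "cbf" -> "aafe"
DP table:
           a    a    f    e
      0    1    2    3    4
  c   1    1    2    3    4
  b   2    2    2    3    4
  f   3    3    3    2    3
Edit distance = dp[3][4] = 3

3


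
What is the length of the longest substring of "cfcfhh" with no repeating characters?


Input: "cfcfhh"
Sliding window (track last position of each char):
  Position 0 ('c'): window [0,0] length 1 -- new best
  Position 1 ('f'): window [0,1] length 2 -- new best
  Position 2 ('c'): repeat (last at 0), move window start to 1
  Position 2 ('c'): window [1,2] length 2
  Position 3 ('f'): repeat (last at 1), move window start to 2
  Position 3 ('f'): window [2,3] length 2
  Position 4 ('h'): window [2,4] length 3 -- new best
  Position 5 ('h'): repeat (last at 4), move window start to 5
  Position 5 ('h'): window [5,5] length 1
Longest substring with no repeats: "cfh" with length 3

3


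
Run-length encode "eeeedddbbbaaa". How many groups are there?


Input: eeeedddbbbaaa
Scanning for consecutive runs:
  Group 1: 'e' x 4 (positions 0-3)
  Group 2: 'd' x 3 (positions 4-6)
  Group 3: 'b' x 3 (positions 7-9)
  Group 4: 'a' x 3 (positions 10-12)
Total groups: 4

4


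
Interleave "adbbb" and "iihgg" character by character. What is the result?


Interleaving "adbbb" and "iihgg":
  Position 0: 'a' from first, 'i' from second => "ai"
  Position 1: 'd' from first, 'i' from second => "di"
  Position 2: 'b' from first, 'h' from second => "bh"
  Position 3: 'b' from first, 'g' from second => "bg"
  Position 4: 'b' from first, 'g' from second => "bg"
Result: aidibhbgbg

aidibhbgbg


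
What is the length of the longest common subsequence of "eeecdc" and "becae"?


LCS of "eeecdc" and "becae"
DP table:
           b    e    c    a    e
      0    0    0    0    0    0
  e   0    0    1    1    1    1
  e   0    0    1    1    1    2
  e   0    0    1    1    1    2
  c   0    0    1    2    2    2
  d   0    0    1    2    2    2
  c   0    0    1    2    2    2
LCS length = dp[6][5] = 2

2


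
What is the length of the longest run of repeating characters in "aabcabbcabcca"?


Input: "aabcabbcabcca"
Scanning for longest run:
  Position 1 ('a'): continues run of 'a', length=2
  Position 2 ('b'): new char, reset run to 1
  Position 3 ('c'): new char, reset run to 1
  Position 4 ('a'): new char, reset run to 1
  Position 5 ('b'): new char, reset run to 1
  Position 6 ('b'): continues run of 'b', length=2
  Position 7 ('c'): new char, reset run to 1
  Position 8 ('a'): new char, reset run to 1
  Position 9 ('b'): new char, reset run to 1
  Position 10 ('c'): new char, reset run to 1
  Position 11 ('c'): continues run of 'c', length=2
  Position 12 ('a'): new char, reset run to 1
Longest run: 'a' with length 2

2


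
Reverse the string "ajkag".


Input: ajkag
Reading characters right to left:
  Position 4: 'g'
  Position 3: 'a'
  Position 2: 'k'
  Position 1: 'j'
  Position 0: 'a'
Reversed: gakja

gakja


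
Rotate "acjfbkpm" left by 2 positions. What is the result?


Input: "acjfbkpm", rotate left by 2
First 2 characters: "ac"
Remaining characters: "jfbkpm"
Concatenate remaining + first: "jfbkpm" + "ac" = "jfbkpmac"

jfbkpmac


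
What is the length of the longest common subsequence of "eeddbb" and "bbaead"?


LCS of "eeddbb" and "bbaead"
DP table:
           b    b    a    e    a    d
      0    0    0    0    0    0    0
  e   0    0    0    0    1    1    1
  e   0    0    0    0    1    1    1
  d   0    0    0    0    1    1    2
  d   0    0    0    0    1    1    2
  b   0    1    1    1    1    1    2
  b   0    1    2    2    2    2    2
LCS length = dp[6][6] = 2

2


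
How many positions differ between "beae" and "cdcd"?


Comparing "beae" and "cdcd" position by position:
  Position 0: 'b' vs 'c' => DIFFER
  Position 1: 'e' vs 'd' => DIFFER
  Position 2: 'a' vs 'c' => DIFFER
  Position 3: 'e' vs 'd' => DIFFER
Positions that differ: 4

4


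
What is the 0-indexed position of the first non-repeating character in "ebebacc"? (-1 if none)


Input: ebebacc
Character frequencies:
  'a': 1
  'b': 2
  'c': 2
  'e': 2
Scanning left to right for freq == 1:
  Position 0 ('e'): freq=2, skip
  Position 1 ('b'): freq=2, skip
  Position 2 ('e'): freq=2, skip
  Position 3 ('b'): freq=2, skip
  Position 4 ('a'): unique! => answer = 4

4


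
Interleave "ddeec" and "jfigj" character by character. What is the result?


Interleaving "ddeec" and "jfigj":
  Position 0: 'd' from first, 'j' from second => "dj"
  Position 1: 'd' from first, 'f' from second => "df"
  Position 2: 'e' from first, 'i' from second => "ei"
  Position 3: 'e' from first, 'g' from second => "eg"
  Position 4: 'c' from first, 'j' from second => "cj"
Result: djdfeiegcj

djdfeiegcj


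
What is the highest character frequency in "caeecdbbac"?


Input: caeecdbbac
Character counts:
  'a': 2
  'b': 2
  'c': 3
  'd': 1
  'e': 2
Maximum frequency: 3

3


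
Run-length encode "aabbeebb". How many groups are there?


Input: aabbeebb
Scanning for consecutive runs:
  Group 1: 'a' x 2 (positions 0-1)
  Group 2: 'b' x 2 (positions 2-3)
  Group 3: 'e' x 2 (positions 4-5)
  Group 4: 'b' x 2 (positions 6-7)
Total groups: 4

4


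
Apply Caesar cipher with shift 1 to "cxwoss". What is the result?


Caesar cipher: shift "cxwoss" by 1
  'c' (pos 2) + 1 = pos 3 = 'd'
  'x' (pos 23) + 1 = pos 24 = 'y'
  'w' (pos 22) + 1 = pos 23 = 'x'
  'o' (pos 14) + 1 = pos 15 = 'p'
  's' (pos 18) + 1 = pos 19 = 't'
  's' (pos 18) + 1 = pos 19 = 't'
Result: dyxptt

dyxptt


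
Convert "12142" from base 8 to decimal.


Input: "12142" in base 8
Positional expansion:
  Digit '1' (value 1) x 8^4 = 4096
  Digit '2' (value 2) x 8^3 = 1024
  Digit '1' (value 1) x 8^2 = 64
  Digit '4' (value 4) x 8^1 = 32
  Digit '2' (value 2) x 8^0 = 2
Sum = 5218

5218


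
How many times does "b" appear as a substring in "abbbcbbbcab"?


Searching for "b" in "abbbcbbbcab"
Scanning each position:
  Position 0: "a" => no
  Position 1: "b" => MATCH
  Position 2: "b" => MATCH
  Position 3: "b" => MATCH
  Position 4: "c" => no
  Position 5: "b" => MATCH
  Position 6: "b" => MATCH
  Position 7: "b" => MATCH
  Position 8: "c" => no
  Position 9: "a" => no
  Position 10: "b" => MATCH
Total occurrences: 7

7


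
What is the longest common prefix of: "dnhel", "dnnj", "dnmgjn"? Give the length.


Words: dnhel, dnnj, dnmgjn
  Position 0: all 'd' => match
  Position 1: all 'n' => match
  Position 2: ('h', 'n', 'm') => mismatch, stop
LCP = "dn" (length 2)

2


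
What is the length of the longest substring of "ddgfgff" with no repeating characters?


Input: "ddgfgff"
Sliding window (track last position of each char):
  Position 0 ('d'): window [0,0] length 1 -- new best
  Position 1 ('d'): repeat (last at 0), move window start to 1
  Position 1 ('d'): window [1,1] length 1
  Position 2 ('g'): window [1,2] length 2 -- new best
  Position 3 ('f'): window [1,3] length 3 -- new best
  Position 4 ('g'): repeat (last at 2), move window start to 3
  Position 4 ('g'): window [3,4] length 2
  Position 5 ('f'): repeat (last at 3), move window start to 4
  Position 5 ('f'): window [4,5] length 2
  Position 6 ('f'): repeat (last at 5), move window start to 6
  Position 6 ('f'): window [6,6] length 1
Longest substring with no repeats: "dgf" with length 3

3


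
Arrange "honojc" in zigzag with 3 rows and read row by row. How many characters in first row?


Zigzag "honojc" into 3 rows:
Placing characters:
  'h' => row 0
  'o' => row 1
  'n' => row 2
  'o' => row 1
  'j' => row 0
  'c' => row 1
Rows:
  Row 0: "hj"
  Row 1: "ooc"
  Row 2: "n"
First row length: 2

2


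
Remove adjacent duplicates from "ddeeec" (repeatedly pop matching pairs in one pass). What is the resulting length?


Input: ddeeec
Stack-based adjacent duplicate removal:
  Read 'd': push. Stack: d
  Read 'd': matches stack top 'd' => pop. Stack: (empty)
  Read 'e': push. Stack: e
  Read 'e': matches stack top 'e' => pop. Stack: (empty)
  Read 'e': push. Stack: e
  Read 'c': push. Stack: ec
Final stack: "ec" (length 2)

2


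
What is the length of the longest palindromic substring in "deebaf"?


Input: "deebaf"
Checking substrings for palindromes:
  [1:3] "ee" (len 2) => palindrome
Longest palindromic substring: "ee" with length 2

2


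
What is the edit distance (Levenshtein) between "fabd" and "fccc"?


Computing edit distance: "fabd" -> "fccc"
DP table:
           f    c    c    c
      0    1    2    3    4
  f   1    0    1    2    3
  a   2    1    1    2    3
  b   3    2    2    2    3
  d   4    3    3    3    3
Edit distance = dp[4][4] = 3

3


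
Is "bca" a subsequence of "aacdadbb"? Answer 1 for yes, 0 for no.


Check if "bca" is a subsequence of "aacdadbb"
Greedy scan:
  Position 0 ('a'): no match needed
  Position 1 ('a'): no match needed
  Position 2 ('c'): no match needed
  Position 3 ('d'): no match needed
  Position 4 ('a'): no match needed
  Position 5 ('d'): no match needed
  Position 6 ('b'): matches sub[0] = 'b'
  Position 7 ('b'): no match needed
Only matched 1/3 characters => not a subsequence

0


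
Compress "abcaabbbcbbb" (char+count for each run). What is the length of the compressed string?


Input: abcaabbbcbbb
Runs:
  'a' x 1 => "a1"
  'b' x 1 => "b1"
  'c' x 1 => "c1"
  'a' x 2 => "a2"
  'b' x 3 => "b3"
  'c' x 1 => "c1"
  'b' x 3 => "b3"
Compressed: "a1b1c1a2b3c1b3"
Compressed length: 14

14


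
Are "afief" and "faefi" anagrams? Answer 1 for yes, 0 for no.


Strings: "afief", "faefi"
Sorted first:  aeffi
Sorted second: aeffi
Sorted forms match => anagrams

1


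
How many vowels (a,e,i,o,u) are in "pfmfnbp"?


Input: pfmfnbp
Checking each character:
  'p' at position 0: consonant
  'f' at position 1: consonant
  'm' at position 2: consonant
  'f' at position 3: consonant
  'n' at position 4: consonant
  'b' at position 5: consonant
  'p' at position 6: consonant
Total vowels: 0

0


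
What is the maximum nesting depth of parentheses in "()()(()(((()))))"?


Input: "()()(()(((()))))"
Tracking depth:
  Position 0 '(': depth becomes 1
  Position 1 ')': depth becomes 0
  Position 2 '(': depth becomes 1
  Position 3 ')': depth becomes 0
  Position 4 '(': depth becomes 1
  Position 5 '(': depth becomes 2
  Position 6 ')': depth becomes 1
  Position 7 '(': depth becomes 2
  Position 8 '(': depth becomes 3
  Position 9 '(': depth becomes 4
  Position 10 '(': depth becomes 5
  Position 11 ')': depth becomes 4
  Position 12 ')': depth becomes 3
  Position 13 ')': depth becomes 2
  Position 14 ')': depth becomes 1
  Position 15 ')': depth becomes 0
Maximum depth reached: 5

5


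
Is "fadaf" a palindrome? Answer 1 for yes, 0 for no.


Input: fadaf
Reversed: fadaf
  Compare pos 0 ('f') with pos 4 ('f'): match
  Compare pos 1 ('a') with pos 3 ('a'): match
Result: palindrome

1


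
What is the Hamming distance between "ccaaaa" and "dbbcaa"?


Comparing "ccaaaa" and "dbbcaa" position by position:
  Position 0: 'c' vs 'd' => differ
  Position 1: 'c' vs 'b' => differ
  Position 2: 'a' vs 'b' => differ
  Position 3: 'a' vs 'c' => differ
  Position 4: 'a' vs 'a' => same
  Position 5: 'a' vs 'a' => same
Total differences (Hamming distance): 4

4


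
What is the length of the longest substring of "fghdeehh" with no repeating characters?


Input: "fghdeehh"
Sliding window (track last position of each char):
  Position 0 ('f'): window [0,0] length 1 -- new best
  Position 1 ('g'): window [0,1] length 2 -- new best
  Position 2 ('h'): window [0,2] length 3 -- new best
  Position 3 ('d'): window [0,3] length 4 -- new best
  Position 4 ('e'): window [0,4] length 5 -- new best
  Position 5 ('e'): repeat (last at 4), move window start to 5
  Position 5 ('e'): window [5,5] length 1
  Position 6 ('h'): window [5,6] length 2
  Position 7 ('h'): repeat (last at 6), move window start to 7
  Position 7 ('h'): window [7,7] length 1
Longest substring with no repeats: "fghde" with length 5

5


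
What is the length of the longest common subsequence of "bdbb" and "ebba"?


LCS of "bdbb" and "ebba"
DP table:
           e    b    b    a
      0    0    0    0    0
  b   0    0    1    1    1
  d   0    0    1    1    1
  b   0    0    1    2    2
  b   0    0    1    2    2
LCS length = dp[4][4] = 2

2


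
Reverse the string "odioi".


Input: odioi
Reading characters right to left:
  Position 4: 'i'
  Position 3: 'o'
  Position 2: 'i'
  Position 1: 'd'
  Position 0: 'o'
Reversed: ioido

ioido


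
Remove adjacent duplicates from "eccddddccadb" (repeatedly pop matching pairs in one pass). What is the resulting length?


Input: eccddddccadb
Stack-based adjacent duplicate removal:
  Read 'e': push. Stack: e
  Read 'c': push. Stack: ec
  Read 'c': matches stack top 'c' => pop. Stack: e
  Read 'd': push. Stack: ed
  Read 'd': matches stack top 'd' => pop. Stack: e
  Read 'd': push. Stack: ed
  Read 'd': matches stack top 'd' => pop. Stack: e
  Read 'c': push. Stack: ec
  Read 'c': matches stack top 'c' => pop. Stack: e
  Read 'a': push. Stack: ea
  Read 'd': push. Stack: ead
  Read 'b': push. Stack: eadb
Final stack: "eadb" (length 4)

4


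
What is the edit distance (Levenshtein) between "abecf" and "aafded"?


Computing edit distance: "abecf" -> "aafded"
DP table:
           a    a    f    d    e    d
      0    1    2    3    4    5    6
  a   1    0    1    2    3    4    5
  b   2    1    1    2    3    4    5
  e   3    2    2    2    3    3    4
  c   4    3    3    3    3    4    4
  f   5    4    4    3    4    4    5
Edit distance = dp[5][6] = 5

5


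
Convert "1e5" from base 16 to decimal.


Input: "1e5" in base 16
Positional expansion:
  Digit '1' (value 1) x 16^2 = 256
  Digit 'e' (value 14) x 16^1 = 224
  Digit '5' (value 5) x 16^0 = 5
Sum = 485

485


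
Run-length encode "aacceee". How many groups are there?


Input: aacceee
Scanning for consecutive runs:
  Group 1: 'a' x 2 (positions 0-1)
  Group 2: 'c' x 2 (positions 2-3)
  Group 3: 'e' x 3 (positions 4-6)
Total groups: 3

3


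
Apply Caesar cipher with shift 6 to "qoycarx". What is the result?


Caesar cipher: shift "qoycarx" by 6
  'q' (pos 16) + 6 = pos 22 = 'w'
  'o' (pos 14) + 6 = pos 20 = 'u'
  'y' (pos 24) + 6 = pos 4 = 'e'
  'c' (pos 2) + 6 = pos 8 = 'i'
  'a' (pos 0) + 6 = pos 6 = 'g'
  'r' (pos 17) + 6 = pos 23 = 'x'
  'x' (pos 23) + 6 = pos 3 = 'd'
Result: wueigxd

wueigxd


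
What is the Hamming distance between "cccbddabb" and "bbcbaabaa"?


Comparing "cccbddabb" and "bbcbaabaa" position by position:
  Position 0: 'c' vs 'b' => differ
  Position 1: 'c' vs 'b' => differ
  Position 2: 'c' vs 'c' => same
  Position 3: 'b' vs 'b' => same
  Position 4: 'd' vs 'a' => differ
  Position 5: 'd' vs 'a' => differ
  Position 6: 'a' vs 'b' => differ
  Position 7: 'b' vs 'a' => differ
  Position 8: 'b' vs 'a' => differ
Total differences (Hamming distance): 7

7


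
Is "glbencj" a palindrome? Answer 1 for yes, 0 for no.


Input: glbencj
Reversed: jcneblg
  Compare pos 0 ('g') with pos 6 ('j'): MISMATCH
  Compare pos 1 ('l') with pos 5 ('c'): MISMATCH
  Compare pos 2 ('b') with pos 4 ('n'): MISMATCH
Result: not a palindrome

0


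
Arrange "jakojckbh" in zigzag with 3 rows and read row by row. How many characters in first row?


Zigzag "jakojckbh" into 3 rows:
Placing characters:
  'j' => row 0
  'a' => row 1
  'k' => row 2
  'o' => row 1
  'j' => row 0
  'c' => row 1
  'k' => row 2
  'b' => row 1
  'h' => row 0
Rows:
  Row 0: "jjh"
  Row 1: "aocb"
  Row 2: "kk"
First row length: 3

3


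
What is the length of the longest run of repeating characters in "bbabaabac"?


Input: "bbabaabac"
Scanning for longest run:
  Position 1 ('b'): continues run of 'b', length=2
  Position 2 ('a'): new char, reset run to 1
  Position 3 ('b'): new char, reset run to 1
  Position 4 ('a'): new char, reset run to 1
  Position 5 ('a'): continues run of 'a', length=2
  Position 6 ('b'): new char, reset run to 1
  Position 7 ('a'): new char, reset run to 1
  Position 8 ('c'): new char, reset run to 1
Longest run: 'b' with length 2

2
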